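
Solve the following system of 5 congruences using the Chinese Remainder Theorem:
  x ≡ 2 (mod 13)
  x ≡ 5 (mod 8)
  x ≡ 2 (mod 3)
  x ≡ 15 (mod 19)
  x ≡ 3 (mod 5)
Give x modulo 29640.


Product of moduli M = 13 · 8 · 3 · 19 · 5 = 29640.
Merge one congruence at a time:
  Start: x ≡ 2 (mod 13).
  Combine with x ≡ 5 (mod 8); new modulus lcm = 104.
    Write x = 2 + 13·t and substitute into x ≡ 5 (mod 8): 13·t ≡ 5 − 2 = 3 (mod 8).
    Reduce coefficients mod 8: 5·t ≡ 3 (mod 8).
    The inverse of 5 mod 8 is 5 (since 5·5 = 25 = 3·8 + 1), so t ≡ 5·3 = 15 ≡ 7 (mod 8).
    Then x = 2 + 13·7 = 93, valid modulo lcm(13, 8) = 104: x ≡ 93 (mod 104).
  Combine with x ≡ 2 (mod 3); new modulus lcm = 312.
    Write x = 93 + 104·t and substitute into x ≡ 2 (mod 3): 104·t ≡ 2 − 93 = -91 (mod 3).
    Reduce coefficients mod 3: 2·t ≡ 2 (mod 3).
    The inverse of 2 mod 3 is 2 (since 2·2 = 4 = 1·3 + 1), so t ≡ 2·2 = 4 ≡ 1 (mod 3).
    Then x = 93 + 104·1 = 197, valid modulo lcm(104, 3) = 312: x ≡ 197 (mod 312).
  Combine with x ≡ 15 (mod 19); new modulus lcm = 5928.
    Write x = 197 + 312·t and substitute into x ≡ 15 (mod 19): 312·t ≡ 15 − 197 = -182 (mod 19).
    Reduce coefficients mod 19: 8·t ≡ 8 (mod 19).
    The inverse of 8 mod 19 is 12 (since 8·12 = 96 = 5·19 + 1), so t ≡ 12·8 = 96 ≡ 1 (mod 19).
    Then x = 197 + 312·1 = 509, valid modulo lcm(312, 19) = 5928: x ≡ 509 (mod 5928).
  Combine with x ≡ 3 (mod 5); new modulus lcm = 29640.
    Write x = 509 + 5928·t and substitute into x ≡ 3 (mod 5): 5928·t ≡ 3 − 509 = -506 (mod 5).
    Reduce coefficients mod 5: 3·t ≡ 4 (mod 5).
    The inverse of 3 mod 5 is 2 (since 3·2 = 6 = 1·5 + 1), so t ≡ 2·4 = 8 ≡ 3 (mod 5).
    Then x = 509 + 5928·3 = 18293, valid modulo lcm(5928, 5) = 29640: x ≡ 18293 (mod 29640).
Verify against each original: 18293 mod 13 = 2, 18293 mod 8 = 5, 18293 mod 3 = 2, 18293 mod 19 = 15, 18293 mod 5 = 3.

x ≡ 18293 (mod 29640).


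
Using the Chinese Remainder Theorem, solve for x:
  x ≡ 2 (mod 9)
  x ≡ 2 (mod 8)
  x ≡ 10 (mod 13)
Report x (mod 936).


Moduli 9, 8, 13 are pairwise coprime; by CRT there is a unique solution modulo M = 9 · 8 · 13 = 936.
Solve pairwise, accumulating the modulus:
  Start with x ≡ 2 (mod 9).
  Combine with x ≡ 2 (mod 8): since gcd(9, 8) = 1, we get a unique residue mod 72.
    Write x = 2 + 9·t and substitute into x ≡ 2 (mod 8): 9·t ≡ 2 − 2 = 0 (mod 8).
    Reduce coefficients mod 8: 1·t ≡ 0 (mod 8).
    So t ≡ 0 (mod 8).
    Then x = 2 + 9·0 = 2, valid modulo lcm(9, 8) = 72: x ≡ 2 (mod 72).
  Combine with x ≡ 10 (mod 13): since gcd(72, 13) = 1, we get a unique residue mod 936.
    Write x = 2 + 72·t and substitute into x ≡ 10 (mod 13): 72·t ≡ 10 − 2 = 8 (mod 13).
    Reduce coefficients mod 13: 7·t ≡ 8 (mod 13).
    The inverse of 7 mod 13 is 2 (since 7·2 = 14 = 1·13 + 1), so t ≡ 2·8 = 16 ≡ 3 (mod 13).
    Then x = 2 + 72·3 = 218, valid modulo lcm(72, 13) = 936: x ≡ 218 (mod 936).
Verify: 218 mod 9 = 2 ✓, 218 mod 8 = 2 ✓, 218 mod 13 = 10 ✓.

x ≡ 218 (mod 936).


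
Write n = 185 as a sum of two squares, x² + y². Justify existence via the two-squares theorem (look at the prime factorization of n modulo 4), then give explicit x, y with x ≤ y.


Step 1: Factor n = 185 = 5 · 37.
Step 2: Check the mod-4 condition on each prime factor: 5 ≡ 1 (mod 4), exponent 1; 37 ≡ 1 (mod 4), exponent 1.
All primes ≡ 3 (mod 4) appear to even exponent (or don't appear), so by the two-squares theorem n IS expressible as a sum of two squares.
Step 3: Build a representation. Here n = 5 · 37 is a product of primes ≡ 1 (mod 4). Each prime p ≡ 1 (mod 4) is itself a sum of two squares; find a² by testing p − a² for a perfect square:
  5: 5 − 1² = 4 = 2² ⇒ 5 = 1² + 2².
  37: 37 − 1² = 36 = 6² ⇒ 37 = 1² + 6².
  Combine using the Brahmagupta–Fibonacci identity (a² + b²)(c² + d²) = (ac − bd)² + (ad + bc)² = (ac + bd)² + (ad − bc)²:
  5 · 37 = 185: from (1² + 2²)(1² + 6²), take (1·1 − 2·6, 1·6 + 2·1) = (1 − 12, 6 + 2) = (-11, 8); dropping signs (only squares matter) gives (11, 8); check 11² + 8² = 121 + 64 = 185 ✓.
Step 4: Order so x ≤ y and verify: 8² + 11² = 64 + 121 = 185 = n. ✓

n = 185 = 8² + 11² (one valid representation with x ≤ y).


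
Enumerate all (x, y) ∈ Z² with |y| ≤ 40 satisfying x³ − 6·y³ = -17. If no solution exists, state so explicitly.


The equation is x³ - 6y³ = -17. For fixed y, x³ = 6·y³ − 17, so a solution requires the RHS to be a perfect cube.
Strategy: iterate y from -40 to 40, compute RHS = 6·y³ − 17, and check whether it is a (positive or negative) perfect cube.
Check small values of y:
  y = 0: RHS = -17 is not a perfect cube.
  y = 1: RHS = -11 is not a perfect cube.
  y = -1: RHS = -23 is not a perfect cube.
  y = 2: RHS = 31 is not a perfect cube.
  y = -2: RHS = -65 is not a perfect cube.
  y = 3: RHS = 145 is not a perfect cube.
  y = -3: RHS = -179 is not a perfect cube.
Continuing the search up to |y| = 40 finds no solutions either.
No (x, y) in the scanned range satisfies the equation.

No integer solutions with |y| ≤ 40.


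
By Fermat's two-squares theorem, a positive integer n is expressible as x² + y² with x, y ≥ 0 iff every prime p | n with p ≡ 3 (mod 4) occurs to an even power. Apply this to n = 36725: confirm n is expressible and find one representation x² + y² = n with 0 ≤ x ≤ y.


Step 1: Factor n = 36725 = 5^2 · 13 · 113.
Step 2: Check the mod-4 condition on each prime factor: 5 ≡ 1 (mod 4), exponent 2; 13 ≡ 1 (mod 4), exponent 1; 113 ≡ 1 (mod 4), exponent 1.
All primes ≡ 3 (mod 4) appear to even exponent (or don't appear), so by the two-squares theorem n IS expressible as a sum of two squares.
Step 3: Build a representation. Group n = k² · m with k = 5 and m = 13 · 113 = 1469 (a product of primes ≡ 1 (mod 4)); a representation of m scales to one of n via (k·x)² + (k·y)² = k²(x² + y²). Each prime p ≡ 1 (mod 4) is itself a sum of two squares; find a² by testing p − a² for a perfect square:
  13: 13 − 1² = 12, 13 − 2² = 9 = 3² ⇒ 13 = 2² + 3².
  113: 113 − 1² = 112, 113 − 2² = 109, 113 − 3² = 104, 113 − 4² = 97, 113 − 5² = 88, 113 − 6² = 77, 113 − 7² = 64 = 8² ⇒ 113 = 7² + 8².
  Combine using the Brahmagupta–Fibonacci identity (a² + b²)(c² + d²) = (ac − bd)² + (ad + bc)² = (ac + bd)² + (ad − bc)²:
  13 · 113 = 1469: from (2² + 3²)(7² + 8²), take (2·7 − 3·8, 2·8 + 3·7) = (14 − 24, 16 + 21) = (-10, 37); dropping signs (only squares matter) gives (10, 37); check 10² + 37² = 100 + 1369 = 1469 ✓.
  Scale by k = 5: (5·10, 5·37) = (50, 185).
Step 4: Order so x ≤ y and verify: 50² + 185² = 2500 + 34225 = 36725 = n. ✓

n = 36725 = 50² + 185² (one valid representation with x ≤ y).


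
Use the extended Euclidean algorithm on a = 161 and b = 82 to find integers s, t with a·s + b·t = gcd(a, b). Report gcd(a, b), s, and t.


Euclidean algorithm on (161, 82) — divide until remainder is 0:
  161 = 1 · 82 + 79
  82 = 1 · 79 + 3
  79 = 26 · 3 + 1
  3 = 3 · 1 + 0
gcd(161, 82) = 1.
Track Bezout coefficients alongside the remainders: start with r₀ = 161 = a·1 + b·0 (s = 1, t = 0) and r₁ = 82 = a·0 + b·1 (s = 0, t = 1); each new remainder r_{k+1} = r_{k-1} − q_k·r_k inherits s_{k+1} = s_{k-1} − q_k·s_k, t_{k+1} = t_{k-1} − q_k·t_k, so r_k = a·s_k + b·t_k at every step:
  q = 1: r = 79, s = 1 − 1·0 = 1, t = 0 − 1·1 = -1  (check: 161·1 + 82·(-1) = 79)
  q = 1: r = 3, s = 0 − 1·1 = -1, t = 1 − 1·(-1) = 2  (check: 161·(-1) + 82·2 = 3)
  q = 26: r = 1, s = 1 − 26·(-1) = 27, t = -1 − 26·2 = -53  (check: 161·27 + 82·(-53) = 1)
The row with r = 1 (the gcd) gives the Bezout coefficients s = 27, t = -53.
Result: 161 · (27) + 82 · (-53) = 1.

gcd(161, 82) = 1; s = 27, t = -53 (check: 161·27 + 82·(-53) = 1).


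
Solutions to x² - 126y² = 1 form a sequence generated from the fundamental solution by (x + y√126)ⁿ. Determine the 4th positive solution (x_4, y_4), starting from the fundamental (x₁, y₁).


Step 1: Find the fundamental solution (x₁, y₁) of x² - 126y² = 1.
  Expand √126 as a continued fraction. a₀ = ⌊√126⌋ = 11; iterate m_{k+1} = d_k·a_k − m_k, d_{k+1} = (126 − m_{k+1}²)/d_k, a_{k+1} = ⌊(a₀ + m_{k+1})/d_{k+1}⌋ (starting m₀ = 0, d₀ = 1), with convergents p_k = a_k·p_{k-1} + p_{k-2}, q_k = a_k·q_{k-1} + q_{k-2} (p₋₁ = 1, q₋₁ = 0):
  k = 0: a₀ = 11; p₀/q₀ = 11/1; p₀² − 126·q₀² = 121 − 126 = -5.
  k = 1: m = 11, d = 5, a = ⌊(11 + 11)/5⌋ = 4; p/q = (4·11 + 1)/(4·1 + 0) = 45/4; p² − 126·q² = 2025 − 2016 = 9.
  k = 2: m = 9, d = 9, a = ⌊(11 + 9)/9⌋ = 2; p/q = (2·45 + 11)/(2·4 + 1) = 101/9; p² − 126·q² = 10201 − 10206 = -5.
  k = 3: m = 9, d = 5, a = ⌊(11 + 9)/5⌋ = 4; p/q = (4·101 + 45)/(4·9 + 4) = 449/40; p² − 126·q² = 201601 − 201600 = 1.
  The first convergent with p² − 126·q² = 1 gives the fundamental solution (x₁, y₁) = (449, 40).
Step 2: Apply the recurrence (x_{n+1}, y_{n+1}) = (x₁x_n + 126y₁y_n, x₁y_n + y₁x_n) repeatedly.
  From (x_1, y_1) = (449, 40): x_2 = 449·449 + 126·40·40 = 403201; y_2 = 449·40 + 40·449 = 35920.
  From (x_2, y_2) = (403201, 35920): x_3 = 449·403201 + 126·40·35920 = 362074049; y_3 = 449·35920 + 40·403201 = 32256120.
  From (x_3, y_3) = (362074049, 32256120): x_4 = 449·362074049 + 126·40·32256120 = 325142092801; y_4 = 449·32256120 + 40·362074049 = 28965959840.
Step 3: Verify x_4² - 126·y_4² = 105717380511014096025601 - 105717380511014096025600 = 1 (should be 1). ✓

(x_1, y_1) = (449, 40); (x_4, y_4) = (325142092801, 28965959840).


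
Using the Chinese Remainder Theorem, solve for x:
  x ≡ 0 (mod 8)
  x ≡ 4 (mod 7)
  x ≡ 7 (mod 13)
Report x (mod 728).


Moduli 8, 7, 13 are pairwise coprime; by CRT there is a unique solution modulo M = 8 · 7 · 13 = 728.
Solve pairwise, accumulating the modulus:
  Start with x ≡ 0 (mod 8).
  Combine with x ≡ 4 (mod 7): since gcd(8, 7) = 1, we get a unique residue mod 56.
    Write x = 0 + 8·t and substitute into x ≡ 4 (mod 7): 8·t ≡ 4 − 0 = 4 (mod 7).
    Reduce coefficients mod 7: 1·t ≡ 4 (mod 7).
    So t ≡ 4 (mod 7).
    Then x = 0 + 8·4 = 32, valid modulo lcm(8, 7) = 56: x ≡ 32 (mod 56).
  Combine with x ≡ 7 (mod 13): since gcd(56, 13) = 1, we get a unique residue mod 728.
    Write x = 32 + 56·t and substitute into x ≡ 7 (mod 13): 56·t ≡ 7 − 32 = -25 (mod 13).
    Reduce coefficients mod 13: 4·t ≡ 1 (mod 13).
    The inverse of 4 mod 13 is 10 (since 4·10 = 40 = 3·13 + 1), so t ≡ 10·1 = 10 ≡ 10 (mod 13).
    Then x = 32 + 56·10 = 592, valid modulo lcm(56, 13) = 728: x ≡ 592 (mod 728).
Verify: 592 mod 8 = 0 ✓, 592 mod 7 = 4 ✓, 592 mod 13 = 7 ✓.

x ≡ 592 (mod 728).


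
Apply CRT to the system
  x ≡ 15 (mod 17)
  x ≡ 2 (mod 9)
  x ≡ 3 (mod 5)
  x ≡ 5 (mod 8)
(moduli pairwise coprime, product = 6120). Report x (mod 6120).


Product of moduli M = 17 · 9 · 5 · 8 = 6120.
Merge one congruence at a time:
  Start: x ≡ 15 (mod 17).
  Combine with x ≡ 2 (mod 9); new modulus lcm = 153.
    Write x = 15 + 17·t and substitute into x ≡ 2 (mod 9): 17·t ≡ 2 − 15 = -13 (mod 9).
    Reduce coefficients mod 9: 8·t ≡ 5 (mod 9).
    The inverse of 8 mod 9 is 8 (since 8·8 = 64 = 7·9 + 1), so t ≡ 8·5 = 40 ≡ 4 (mod 9).
    Then x = 15 + 17·4 = 83, valid modulo lcm(17, 9) = 153: x ≡ 83 (mod 153).
  Combine with x ≡ 3 (mod 5); new modulus lcm = 765.
    Write x = 83 + 153·t and substitute into x ≡ 3 (mod 5): 153·t ≡ 3 − 83 = -80 (mod 5).
    Reduce coefficients mod 5: 3·t ≡ 0 (mod 5).
    The inverse of 3 mod 5 is 2 (since 3·2 = 6 = 1·5 + 1), so t ≡ 2·0 = 0 ≡ 0 (mod 5).
    Then x = 83 + 153·0 = 83, valid modulo lcm(153, 5) = 765: x ≡ 83 (mod 765).
  Combine with x ≡ 5 (mod 8); new modulus lcm = 6120.
    Write x = 83 + 765·t and substitute into x ≡ 5 (mod 8): 765·t ≡ 5 − 83 = -78 (mod 8).
    Reduce coefficients mod 8: 5·t ≡ 2 (mod 8).
    The inverse of 5 mod 8 is 5 (since 5·5 = 25 = 3·8 + 1), so t ≡ 5·2 = 10 ≡ 2 (mod 8).
    Then x = 83 + 765·2 = 1613, valid modulo lcm(765, 8) = 6120: x ≡ 1613 (mod 6120).
Verify against each original: 1613 mod 17 = 15, 1613 mod 9 = 2, 1613 mod 5 = 3, 1613 mod 8 = 5.

x ≡ 1613 (mod 6120).


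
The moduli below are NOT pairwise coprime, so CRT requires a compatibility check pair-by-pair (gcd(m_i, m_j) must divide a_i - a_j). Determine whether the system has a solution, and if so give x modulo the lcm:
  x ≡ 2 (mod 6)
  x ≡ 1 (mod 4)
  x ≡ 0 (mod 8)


Moduli 6, 4, 8 are not pairwise coprime, so CRT works modulo lcm(m_i) when all pairwise compatibility conditions hold.
Pairwise compatibility: gcd(m_i, m_j) must divide a_i - a_j for every pair.
Merge one congruence at a time:
  Start: x ≡ 2 (mod 6).
  Combine with x ≡ 1 (mod 4): gcd(6, 4) = 2, and 1 - 2 = -1 is NOT divisible by 2.
    ⇒ system is inconsistent (no integer solution).

No solution (the system is inconsistent).


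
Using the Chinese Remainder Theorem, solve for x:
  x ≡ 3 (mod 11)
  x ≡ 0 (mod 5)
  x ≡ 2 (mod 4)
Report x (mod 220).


Moduli 11, 5, 4 are pairwise coprime; by CRT there is a unique solution modulo M = 11 · 5 · 4 = 220.
Solve pairwise, accumulating the modulus:
  Start with x ≡ 3 (mod 11).
  Combine with x ≡ 0 (mod 5): since gcd(11, 5) = 1, we get a unique residue mod 55.
    Write x = 3 + 11·t and substitute into x ≡ 0 (mod 5): 11·t ≡ 0 − 3 = -3 (mod 5).
    Reduce coefficients mod 5: 1·t ≡ 2 (mod 5).
    So t ≡ 2 (mod 5).
    Then x = 3 + 11·2 = 25, valid modulo lcm(11, 5) = 55: x ≡ 25 (mod 55).
  Combine with x ≡ 2 (mod 4): since gcd(55, 4) = 1, we get a unique residue mod 220.
    Write x = 25 + 55·t and substitute into x ≡ 2 (mod 4): 55·t ≡ 2 − 25 = -23 (mod 4).
    Reduce coefficients mod 4: 3·t ≡ 1 (mod 4).
    The inverse of 3 mod 4 is 3 (since 3·3 = 9 = 2·4 + 1), so t ≡ 3·1 = 3 ≡ 3 (mod 4).
    Then x = 25 + 55·3 = 190, valid modulo lcm(55, 4) = 220: x ≡ 190 (mod 220).
Verify: 190 mod 11 = 3 ✓, 190 mod 5 = 0 ✓, 190 mod 4 = 2 ✓.

x ≡ 190 (mod 220).


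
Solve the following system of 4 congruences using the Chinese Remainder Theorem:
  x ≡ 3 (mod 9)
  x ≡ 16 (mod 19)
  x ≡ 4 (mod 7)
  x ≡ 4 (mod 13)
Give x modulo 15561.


Product of moduli M = 9 · 19 · 7 · 13 = 15561.
Merge one congruence at a time:
  Start: x ≡ 3 (mod 9).
  Combine with x ≡ 16 (mod 19); new modulus lcm = 171.
    Write x = 3 + 9·t and substitute into x ≡ 16 (mod 19): 9·t ≡ 16 − 3 = 13 (mod 19).
    The inverse of 9 mod 19 is 17 (since 9·17 = 153 = 8·19 + 1), so t ≡ 17·13 = 221 ≡ 12 (mod 19).
    Then x = 3 + 9·12 = 111, valid modulo lcm(9, 19) = 171: x ≡ 111 (mod 171).
  Combine with x ≡ 4 (mod 7); new modulus lcm = 1197.
    Write x = 111 + 171·t and substitute into x ≡ 4 (mod 7): 171·t ≡ 4 − 111 = -107 (mod 7).
    Reduce coefficients mod 7: 3·t ≡ 5 (mod 7).
    The inverse of 3 mod 7 is 5 (since 3·5 = 15 = 2·7 + 1), so t ≡ 5·5 = 25 ≡ 4 (mod 7).
    Then x = 111 + 171·4 = 795, valid modulo lcm(171, 7) = 1197: x ≡ 795 (mod 1197).
  Combine with x ≡ 4 (mod 13); new modulus lcm = 15561.
    Write x = 795 + 1197·t and substitute into x ≡ 4 (mod 13): 1197·t ≡ 4 − 795 = -791 (mod 13).
    Reduce coefficients mod 13: 1·t ≡ 2 (mod 13).
    So t ≡ 2 (mod 13).
    Then x = 795 + 1197·2 = 3189, valid modulo lcm(1197, 13) = 15561: x ≡ 3189 (mod 15561).
Verify against each original: 3189 mod 9 = 3, 3189 mod 19 = 16, 3189 mod 7 = 4, 3189 mod 13 = 4.

x ≡ 3189 (mod 15561).


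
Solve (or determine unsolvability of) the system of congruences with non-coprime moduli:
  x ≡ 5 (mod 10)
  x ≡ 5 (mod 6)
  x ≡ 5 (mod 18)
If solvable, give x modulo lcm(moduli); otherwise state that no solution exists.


Moduli 10, 6, 18 are not pairwise coprime, so CRT works modulo lcm(m_i) when all pairwise compatibility conditions hold.
Pairwise compatibility: gcd(m_i, m_j) must divide a_i - a_j for every pair.
Merge one congruence at a time:
  Start: x ≡ 5 (mod 10).
  Combine with x ≡ 5 (mod 6): gcd(10, 6) = 2; 5 - 5 = 0, which IS divisible by 2, so compatible.
    Write x = 5 + 10·t and substitute into x ≡ 5 (mod 6): 10·t ≡ 5 − 5 = 0 (mod 6).
    Divide the congruence (and modulus) by g = 2: 5·t ≡ 0 (mod 3).
    Reduce coefficients mod 3: 2·t ≡ 0 (mod 3).
    The inverse of 2 mod 3 is 2 (since 2·2 = 4 = 1·3 + 1), so t ≡ 2·0 = 0 ≡ 0 (mod 3).
    Then x = 5 + 10·0 = 5, valid modulo lcm(10, 6) = 30: x ≡ 5 (mod 30).
  Combine with x ≡ 5 (mod 18): gcd(30, 18) = 6; 5 - 5 = 0, which IS divisible by 6, so compatible.
    Write x = 5 + 30·t and substitute into x ≡ 5 (mod 18): 30·t ≡ 5 − 5 = 0 (mod 18).
    Divide the congruence (and modulus) by g = 6: 5·t ≡ 0 (mod 3).
    Reduce coefficients mod 3: 2·t ≡ 0 (mod 3).
    The inverse of 2 mod 3 is 2 (since 2·2 = 4 = 1·3 + 1), so t ≡ 2·0 = 0 ≡ 0 (mod 3).
    Then x = 5 + 30·0 = 5, valid modulo lcm(30, 18) = 90: x ≡ 5 (mod 90).
Verify: 5 mod 10 = 5, 5 mod 6 = 5, 5 mod 18 = 5.

x ≡ 5 (mod 90).


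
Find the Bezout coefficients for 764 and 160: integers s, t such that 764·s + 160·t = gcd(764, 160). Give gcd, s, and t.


Euclidean algorithm on (764, 160) — divide until remainder is 0:
  764 = 4 · 160 + 124
  160 = 1 · 124 + 36
  124 = 3 · 36 + 16
  36 = 2 · 16 + 4
  16 = 4 · 4 + 0
gcd(764, 160) = 4.
Track Bezout coefficients alongside the remainders: start with r₀ = 764 = a·1 + b·0 (s = 1, t = 0) and r₁ = 160 = a·0 + b·1 (s = 0, t = 1); each new remainder r_{k+1} = r_{k-1} − q_k·r_k inherits s_{k+1} = s_{k-1} − q_k·s_k, t_{k+1} = t_{k-1} − q_k·t_k, so r_k = a·s_k + b·t_k at every step:
  q = 4: r = 124, s = 1 − 4·0 = 1, t = 0 − 4·1 = -4  (check: 764·1 + 160·(-4) = 124)
  q = 1: r = 36, s = 0 − 1·1 = -1, t = 1 − 1·(-4) = 5  (check: 764·(-1) + 160·5 = 36)
  q = 3: r = 16, s = 1 − 3·(-1) = 4, t = -4 − 3·5 = -19  (check: 764·4 + 160·(-19) = 16)
  q = 2: r = 4, s = -1 − 2·4 = -9, t = 5 − 2·(-19) = 43  (check: 764·(-9) + 160·43 = 4)
The row with r = 4 (the gcd) gives the Bezout coefficients s = -9, t = 43.
Result: 764 · (-9) + 160 · (43) = 4.

gcd(764, 160) = 4; s = -9, t = 43 (check: 764·(-9) + 160·43 = 4).


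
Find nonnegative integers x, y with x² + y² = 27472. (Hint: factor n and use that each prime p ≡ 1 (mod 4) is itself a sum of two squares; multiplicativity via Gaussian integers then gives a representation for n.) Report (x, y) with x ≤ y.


Step 1: Factor n = 27472 = 2^4 · 17 · 101.
Step 2: Check the mod-4 condition on each prime factor: 2 = 2 (special); 17 ≡ 1 (mod 4), exponent 1; 101 ≡ 1 (mod 4), exponent 1.
All primes ≡ 3 (mod 4) appear to even exponent (or don't appear), so by the two-squares theorem n IS expressible as a sum of two squares.
Step 3: Build a representation. Group n = k² · m with k = 4 and m = 17 · 101 = 1717 (a product of primes ≡ 1 (mod 4)); a representation of m scales to one of n via (k·x)² + (k·y)² = k²(x² + y²). Each prime p ≡ 1 (mod 4) is itself a sum of two squares; find a² by testing p − a² for a perfect square:
  17: 17 − 1² = 16 = 4² ⇒ 17 = 1² + 4².
  101: 101 − 1² = 100 = 10² ⇒ 101 = 1² + 10².
  Combine using the Brahmagupta–Fibonacci identity (a² + b²)(c² + d²) = (ac − bd)² + (ad + bc)² = (ac + bd)² + (ad − bc)²:
  17 · 101 = 1717: from (1² + 4²)(1² + 10²), take (1·1 − 4·10, 1·10 + 4·1) = (1 − 40, 10 + 4) = (-39, 14); dropping signs (only squares matter) gives (39, 14); check 39² + 14² = 1521 + 196 = 1717 ✓.
  Scale by k = 4: (4·39, 4·14) = (156, 56).
Step 4: Order so x ≤ y and verify: 56² + 156² = 3136 + 24336 = 27472 = n. ✓

n = 27472 = 56² + 156² (one valid representation with x ≤ y).


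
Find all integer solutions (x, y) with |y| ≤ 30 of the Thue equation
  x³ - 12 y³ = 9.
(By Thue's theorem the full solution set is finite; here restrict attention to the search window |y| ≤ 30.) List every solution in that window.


The equation is x³ - 12y³ = 9. For fixed y, x³ = 12·y³ + 9, so a solution requires the RHS to be a perfect cube.
Strategy: iterate y from -30 to 30, compute RHS = 12·y³ + 9, and check whether it is a (positive or negative) perfect cube.
Check small values of y:
  y = 0: RHS = 9 is not a perfect cube.
  y = 1: RHS = 21 is not a perfect cube.
  y = -1: RHS = -3 is not a perfect cube.
  y = 2: RHS = 105 is not a perfect cube.
  y = -2: RHS = -87 is not a perfect cube.
  y = 3: RHS = 333 is not a perfect cube.
  y = -3: RHS = -315 is not a perfect cube.
Continuing the search up to |y| = 30 finds no solutions either.
No (x, y) in the scanned range satisfies the equation.

No integer solutions with |y| ≤ 30.


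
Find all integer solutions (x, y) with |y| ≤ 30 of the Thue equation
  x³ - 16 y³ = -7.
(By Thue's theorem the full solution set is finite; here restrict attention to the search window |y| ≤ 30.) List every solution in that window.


The equation is x³ - 16y³ = -7. For fixed y, x³ = 16·y³ − 7, so a solution requires the RHS to be a perfect cube.
Strategy: iterate y from -30 to 30, compute RHS = 16·y³ − 7, and check whether it is a (positive or negative) perfect cube.
Check small values of y:
  y = 0: RHS = -7 is not a perfect cube.
  y = 1: RHS = 9 is not a perfect cube.
  y = -1: RHS = -23 is not a perfect cube.
  y = 2: RHS = 121 is not a perfect cube.
  y = -2: RHS = -135 is not a perfect cube.
  y = 3: RHS = 425 is not a perfect cube.
  y = -3: RHS = -439 is not a perfect cube.
Continuing the search up to |y| = 30 finds no solutions either.
No (x, y) in the scanned range satisfies the equation.

No integer solutions with |y| ≤ 30.


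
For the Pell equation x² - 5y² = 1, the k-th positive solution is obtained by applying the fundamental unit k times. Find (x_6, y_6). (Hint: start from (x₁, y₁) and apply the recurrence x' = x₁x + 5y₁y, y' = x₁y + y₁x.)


Step 1: Find the fundamental solution (x₁, y₁) of x² - 5y² = 1.
  Expand √5 as a continued fraction. a₀ = ⌊√5⌋ = 2; iterate m_{k+1} = d_k·a_k − m_k, d_{k+1} = (5 − m_{k+1}²)/d_k, a_{k+1} = ⌊(a₀ + m_{k+1})/d_{k+1}⌋ (starting m₀ = 0, d₀ = 1), with convergents p_k = a_k·p_{k-1} + p_{k-2}, q_k = a_k·q_{k-1} + q_{k-2} (p₋₁ = 1, q₋₁ = 0):
  k = 0: a₀ = 2; p₀/q₀ = 2/1; p₀² − 5·q₀² = 4 − 5 = -1.
  k = 1: m = 2, d = 1, a = ⌊(2 + 2)/1⌋ = 4; p/q = (4·2 + 1)/(4·1 + 0) = 9/4; p² − 5·q² = 81 − 80 = 1.
  The first convergent with p² − 5·q² = 1 gives the fundamental solution (x₁, y₁) = (9, 4).
Step 2: Apply the recurrence (x_{n+1}, y_{n+1}) = (x₁x_n + 5y₁y_n, x₁y_n + y₁x_n) repeatedly.
  From (x_1, y_1) = (9, 4): x_2 = 9·9 + 5·4·4 = 161; y_2 = 9·4 + 4·9 = 72.
  From (x_2, y_2) = (161, 72): x_3 = 9·161 + 5·4·72 = 2889; y_3 = 9·72 + 4·161 = 1292.
  From (x_3, y_3) = (2889, 1292): x_4 = 9·2889 + 5·4·1292 = 51841; y_4 = 9·1292 + 4·2889 = 23184.
  From (x_4, y_4) = (51841, 23184): x_5 = 9·51841 + 5·4·23184 = 930249; y_5 = 9·23184 + 4·51841 = 416020.
  From (x_5, y_5) = (930249, 416020): x_6 = 9·930249 + 5·4·416020 = 16692641; y_6 = 9·416020 + 4·930249 = 7465176.
Step 3: Verify x_6² - 5·y_6² = 278644263554881 - 278644263554880 = 1 (should be 1). ✓

(x_1, y_1) = (9, 4); (x_6, y_6) = (16692641, 7465176).


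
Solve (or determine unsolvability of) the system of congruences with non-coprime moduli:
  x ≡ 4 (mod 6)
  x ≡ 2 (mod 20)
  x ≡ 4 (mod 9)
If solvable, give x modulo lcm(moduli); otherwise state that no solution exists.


Moduli 6, 20, 9 are not pairwise coprime, so CRT works modulo lcm(m_i) when all pairwise compatibility conditions hold.
Pairwise compatibility: gcd(m_i, m_j) must divide a_i - a_j for every pair.
Merge one congruence at a time:
  Start: x ≡ 4 (mod 6).
  Combine with x ≡ 2 (mod 20): gcd(6, 20) = 2; 2 - 4 = -2, which IS divisible by 2, so compatible.
    Write x = 4 + 6·t and substitute into x ≡ 2 (mod 20): 6·t ≡ 2 − 4 = -2 (mod 20).
    Divide the congruence (and modulus) by g = 2: 3·t ≡ -1 (mod 10).
    Reduce coefficients mod 10: 3·t ≡ 9 (mod 10).
    The inverse of 3 mod 10 is 7 (since 3·7 = 21 = 2·10 + 1), so t ≡ 7·9 = 63 ≡ 3 (mod 10).
    Then x = 4 + 6·3 = 22, valid modulo lcm(6, 20) = 60: x ≡ 22 (mod 60).
  Combine with x ≡ 4 (mod 9): gcd(60, 9) = 3; 4 - 22 = -18, which IS divisible by 3, so compatible.
    Write x = 22 + 60·t and substitute into x ≡ 4 (mod 9): 60·t ≡ 4 − 22 = -18 (mod 9).
    Divide the congruence (and modulus) by g = 3: 20·t ≡ -6 (mod 3).
    Reduce coefficients mod 3: 2·t ≡ 0 (mod 3).
    The inverse of 2 mod 3 is 2 (since 2·2 = 4 = 1·3 + 1), so t ≡ 2·0 = 0 ≡ 0 (mod 3).
    Then x = 22 + 60·0 = 22, valid modulo lcm(60, 9) = 180: x ≡ 22 (mod 180).
Verify: 22 mod 6 = 4, 22 mod 20 = 2, 22 mod 9 = 4.

x ≡ 22 (mod 180).


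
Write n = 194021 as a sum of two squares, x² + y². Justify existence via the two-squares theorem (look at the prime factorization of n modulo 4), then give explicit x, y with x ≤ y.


Step 1: Factor n = 194021 = 17 · 101 · 113.
Step 2: Check the mod-4 condition on each prime factor: 17 ≡ 1 (mod 4), exponent 1; 101 ≡ 1 (mod 4), exponent 1; 113 ≡ 1 (mod 4), exponent 1.
All primes ≡ 3 (mod 4) appear to even exponent (or don't appear), so by the two-squares theorem n IS expressible as a sum of two squares.
Step 3: Build a representation. Here n = 17 · 101 · 113 is a product of primes ≡ 1 (mod 4). Each prime p ≡ 1 (mod 4) is itself a sum of two squares; find a² by testing p − a² for a perfect square:
  17: 17 − 1² = 16 = 4² ⇒ 17 = 1² + 4².
  101: 101 − 1² = 100 = 10² ⇒ 101 = 1² + 10².
  113: 113 − 1² = 112, 113 − 2² = 109, 113 − 3² = 104, 113 − 4² = 97, 113 − 5² = 88, 113 − 6² = 77, 113 − 7² = 64 = 8² ⇒ 113 = 7² + 8².
  Combine using the Brahmagupta–Fibonacci identity (a² + b²)(c² + d²) = (ac − bd)² + (ad + bc)² = (ac + bd)² + (ad − bc)²:
  17 · 101 = 1717: from (1² + 4²)(1² + 10²), take (1·1 − 4·10, 1·10 + 4·1) = (1 − 40, 10 + 4) = (-39, 14); dropping signs (only squares matter) gives (39, 14); check 39² + 14² = 1521 + 196 = 1717 ✓.
  1717 · 113 = 194021: from (39² + 14²)(7² + 8²), take (39·7 − 14·8, 39·8 + 14·7) = (273 − 112, 312 + 98) = (161, 410); check 161² + 410² = 25921 + 168100 = 194021 ✓.
Step 4: Order so x ≤ y and verify: 161² + 410² = 25921 + 168100 = 194021 = n. ✓

n = 194021 = 161² + 410² (one valid representation with x ≤ y).


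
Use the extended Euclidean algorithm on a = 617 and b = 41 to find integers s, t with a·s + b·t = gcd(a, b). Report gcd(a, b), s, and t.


Euclidean algorithm on (617, 41) — divide until remainder is 0:
  617 = 15 · 41 + 2
  41 = 20 · 2 + 1
  2 = 2 · 1 + 0
gcd(617, 41) = 1.
Track Bezout coefficients alongside the remainders: start with r₀ = 617 = a·1 + b·0 (s = 1, t = 0) and r₁ = 41 = a·0 + b·1 (s = 0, t = 1); each new remainder r_{k+1} = r_{k-1} − q_k·r_k inherits s_{k+1} = s_{k-1} − q_k·s_k, t_{k+1} = t_{k-1} − q_k·t_k, so r_k = a·s_k + b·t_k at every step:
  q = 15: r = 2, s = 1 − 15·0 = 1, t = 0 − 15·1 = -15  (check: 617·1 + 41·(-15) = 2)
  q = 20: r = 1, s = 0 − 20·1 = -20, t = 1 − 20·(-15) = 301  (check: 617·(-20) + 41·301 = 1)
The row with r = 1 (the gcd) gives the Bezout coefficients s = -20, t = 301.
Result: 617 · (-20) + 41 · (301) = 1.

gcd(617, 41) = 1; s = -20, t = 301 (check: 617·(-20) + 41·301 = 1).


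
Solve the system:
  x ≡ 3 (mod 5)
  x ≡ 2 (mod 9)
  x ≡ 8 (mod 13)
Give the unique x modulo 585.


Moduli 5, 9, 13 are pairwise coprime; by CRT there is a unique solution modulo M = 5 · 9 · 13 = 585.
Solve pairwise, accumulating the modulus:
  Start with x ≡ 3 (mod 5).
  Combine with x ≡ 2 (mod 9): since gcd(5, 9) = 1, we get a unique residue mod 45.
    Write x = 3 + 5·t and substitute into x ≡ 2 (mod 9): 5·t ≡ 2 − 3 = -1 (mod 9).
    Reduce coefficients mod 9: 5·t ≡ 8 (mod 9).
    The inverse of 5 mod 9 is 2 (since 5·2 = 10 = 1·9 + 1), so t ≡ 2·8 = 16 ≡ 7 (mod 9).
    Then x = 3 + 5·7 = 38, valid modulo lcm(5, 9) = 45: x ≡ 38 (mod 45).
  Combine with x ≡ 8 (mod 13): since gcd(45, 13) = 1, we get a unique residue mod 585.
    Write x = 38 + 45·t and substitute into x ≡ 8 (mod 13): 45·t ≡ 8 − 38 = -30 (mod 13).
    Reduce coefficients mod 13: 6·t ≡ 9 (mod 13).
    The inverse of 6 mod 13 is 11 (since 6·11 = 66 = 5·13 + 1), so t ≡ 11·9 = 99 ≡ 8 (mod 13).
    Then x = 38 + 45·8 = 398, valid modulo lcm(45, 13) = 585: x ≡ 398 (mod 585).
Verify: 398 mod 5 = 3 ✓, 398 mod 9 = 2 ✓, 398 mod 13 = 8 ✓.

x ≡ 398 (mod 585).


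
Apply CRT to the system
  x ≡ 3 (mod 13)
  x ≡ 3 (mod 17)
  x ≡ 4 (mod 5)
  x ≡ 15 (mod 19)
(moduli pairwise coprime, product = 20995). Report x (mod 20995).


Product of moduli M = 13 · 17 · 5 · 19 = 20995.
Merge one congruence at a time:
  Start: x ≡ 3 (mod 13).
  Combine with x ≡ 3 (mod 17); new modulus lcm = 221.
    Write x = 3 + 13·t and substitute into x ≡ 3 (mod 17): 13·t ≡ 3 − 3 = 0 (mod 17).
    The inverse of 13 mod 17 is 4 (since 13·4 = 52 = 3·17 + 1), so t ≡ 4·0 = 0 ≡ 0 (mod 17).
    Then x = 3 + 13·0 = 3, valid modulo lcm(13, 17) = 221: x ≡ 3 (mod 221).
  Combine with x ≡ 4 (mod 5); new modulus lcm = 1105.
    Write x = 3 + 221·t and substitute into x ≡ 4 (mod 5): 221·t ≡ 4 − 3 = 1 (mod 5).
    Reduce coefficients mod 5: 1·t ≡ 1 (mod 5).
    So t ≡ 1 (mod 5).
    Then x = 3 + 221·1 = 224, valid modulo lcm(221, 5) = 1105: x ≡ 224 (mod 1105).
  Combine with x ≡ 15 (mod 19); new modulus lcm = 20995.
    Write x = 224 + 1105·t and substitute into x ≡ 15 (mod 19): 1105·t ≡ 15 − 224 = -209 (mod 19).
    Reduce coefficients mod 19: 3·t ≡ 0 (mod 19).
    The inverse of 3 mod 19 is 13 (since 3·13 = 39 = 2·19 + 1), so t ≡ 13·0 = 0 ≡ 0 (mod 19).
    Then x = 224 + 1105·0 = 224, valid modulo lcm(1105, 19) = 20995: x ≡ 224 (mod 20995).
Verify against each original: 224 mod 13 = 3, 224 mod 17 = 3, 224 mod 5 = 4, 224 mod 19 = 15.

x ≡ 224 (mod 20995).


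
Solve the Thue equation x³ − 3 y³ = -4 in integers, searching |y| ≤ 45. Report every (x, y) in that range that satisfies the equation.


The equation is x³ - 3y³ = -4. For fixed y, x³ = 3·y³ − 4, so a solution requires the RHS to be a perfect cube.
Strategy: iterate y from -45 to 45, compute RHS = 3·y³ − 4, and check whether it is a (positive or negative) perfect cube.
Check small values of y:
  y = 0: RHS = -4 is not a perfect cube.
  y = 1: RHS = -1 = (-1)³ ⇒ x = -1 works.
  y = -1: RHS = -7 is not a perfect cube.
  y = 2: RHS = 20 is not a perfect cube.
  y = -2: RHS = -28 is not a perfect cube.
  y = 3: RHS = 77 is not a perfect cube.
  y = -3: RHS = -85 is not a perfect cube.
Continuing the search up to |y| = 45 finds no further solutions beyond those listed.
Collected solutions: (-1, 1).

Solutions (with |y| ≤ 45): (-1, 1).


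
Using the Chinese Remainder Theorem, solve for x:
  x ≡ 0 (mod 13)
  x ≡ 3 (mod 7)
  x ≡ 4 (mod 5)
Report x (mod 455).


Moduli 13, 7, 5 are pairwise coprime; by CRT there is a unique solution modulo M = 13 · 7 · 5 = 455.
Solve pairwise, accumulating the modulus:
  Start with x ≡ 0 (mod 13).
  Combine with x ≡ 3 (mod 7): since gcd(13, 7) = 1, we get a unique residue mod 91.
    Write x = 0 + 13·t and substitute into x ≡ 3 (mod 7): 13·t ≡ 3 − 0 = 3 (mod 7).
    Reduce coefficients mod 7: 6·t ≡ 3 (mod 7).
    The inverse of 6 mod 7 is 6 (since 6·6 = 36 = 5·7 + 1), so t ≡ 6·3 = 18 ≡ 4 (mod 7).
    Then x = 0 + 13·4 = 52, valid modulo lcm(13, 7) = 91: x ≡ 52 (mod 91).
  Combine with x ≡ 4 (mod 5): since gcd(91, 5) = 1, we get a unique residue mod 455.
    Write x = 52 + 91·t and substitute into x ≡ 4 (mod 5): 91·t ≡ 4 − 52 = -48 (mod 5).
    Reduce coefficients mod 5: 1·t ≡ 2 (mod 5).
    So t ≡ 2 (mod 5).
    Then x = 52 + 91·2 = 234, valid modulo lcm(91, 5) = 455: x ≡ 234 (mod 455).
Verify: 234 mod 13 = 0 ✓, 234 mod 7 = 3 ✓, 234 mod 5 = 4 ✓.

x ≡ 234 (mod 455).


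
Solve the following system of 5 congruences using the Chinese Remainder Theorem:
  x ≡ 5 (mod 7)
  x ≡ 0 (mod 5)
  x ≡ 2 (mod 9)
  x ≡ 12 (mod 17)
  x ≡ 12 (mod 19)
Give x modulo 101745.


Product of moduli M = 7 · 5 · 9 · 17 · 19 = 101745.
Merge one congruence at a time:
  Start: x ≡ 5 (mod 7).
  Combine with x ≡ 0 (mod 5); new modulus lcm = 35.
    Write x = 5 + 7·t and substitute into x ≡ 0 (mod 5): 7·t ≡ 0 − 5 = -5 (mod 5).
    Reduce coefficients mod 5: 2·t ≡ 0 (mod 5).
    The inverse of 2 mod 5 is 3 (since 2·3 = 6 = 1·5 + 1), so t ≡ 3·0 = 0 ≡ 0 (mod 5).
    Then x = 5 + 7·0 = 5, valid modulo lcm(7, 5) = 35: x ≡ 5 (mod 35).
  Combine with x ≡ 2 (mod 9); new modulus lcm = 315.
    Write x = 5 + 35·t and substitute into x ≡ 2 (mod 9): 35·t ≡ 2 − 5 = -3 (mod 9).
    Reduce coefficients mod 9: 8·t ≡ 6 (mod 9).
    The inverse of 8 mod 9 is 8 (since 8·8 = 64 = 7·9 + 1), so t ≡ 8·6 = 48 ≡ 3 (mod 9).
    Then x = 5 + 35·3 = 110, valid modulo lcm(35, 9) = 315: x ≡ 110 (mod 315).
  Combine with x ≡ 12 (mod 17); new modulus lcm = 5355.
    Write x = 110 + 315·t and substitute into x ≡ 12 (mod 17): 315·t ≡ 12 − 110 = -98 (mod 17).
    Reduce coefficients mod 17: 9·t ≡ 4 (mod 17).
    The inverse of 9 mod 17 is 2 (since 9·2 = 18 = 1·17 + 1), so t ≡ 2·4 = 8 ≡ 8 (mod 17).
    Then x = 110 + 315·8 = 2630, valid modulo lcm(315, 17) = 5355: x ≡ 2630 (mod 5355).
  Combine with x ≡ 12 (mod 19); new modulus lcm = 101745.
    Write x = 2630 + 5355·t and substitute into x ≡ 12 (mod 19): 5355·t ≡ 12 − 2630 = -2618 (mod 19).
    Reduce coefficients mod 19: 16·t ≡ 4 (mod 19).
    The inverse of 16 mod 19 is 6 (since 16·6 = 96 = 5·19 + 1), so t ≡ 6·4 = 24 ≡ 5 (mod 19).
    Then x = 2630 + 5355·5 = 29405, valid modulo lcm(5355, 19) = 101745: x ≡ 29405 (mod 101745).
Verify against each original: 29405 mod 7 = 5, 29405 mod 5 = 0, 29405 mod 9 = 2, 29405 mod 17 = 12, 29405 mod 19 = 12.

x ≡ 29405 (mod 101745).


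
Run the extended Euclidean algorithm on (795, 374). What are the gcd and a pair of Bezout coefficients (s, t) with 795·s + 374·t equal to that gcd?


Euclidean algorithm on (795, 374) — divide until remainder is 0:
  795 = 2 · 374 + 47
  374 = 7 · 47 + 45
  47 = 1 · 45 + 2
  45 = 22 · 2 + 1
  2 = 2 · 1 + 0
gcd(795, 374) = 1.
Track Bezout coefficients alongside the remainders: start with r₀ = 795 = a·1 + b·0 (s = 1, t = 0) and r₁ = 374 = a·0 + b·1 (s = 0, t = 1); each new remainder r_{k+1} = r_{k-1} − q_k·r_k inherits s_{k+1} = s_{k-1} − q_k·s_k, t_{k+1} = t_{k-1} − q_k·t_k, so r_k = a·s_k + b·t_k at every step:
  q = 2: r = 47, s = 1 − 2·0 = 1, t = 0 − 2·1 = -2  (check: 795·1 + 374·(-2) = 47)
  q = 7: r = 45, s = 0 − 7·1 = -7, t = 1 − 7·(-2) = 15  (check: 795·(-7) + 374·15 = 45)
  q = 1: r = 2, s = 1 − 1·(-7) = 8, t = -2 − 1·15 = -17  (check: 795·8 + 374·(-17) = 2)
  q = 22: r = 1, s = -7 − 22·8 = -183, t = 15 − 22·(-17) = 389  (check: 795·(-183) + 374·389 = 1)
The row with r = 1 (the gcd) gives the Bezout coefficients s = -183, t = 389.
Result: 795 · (-183) + 374 · (389) = 1.

gcd(795, 374) = 1; s = -183, t = 389 (check: 795·(-183) + 374·389 = 1).


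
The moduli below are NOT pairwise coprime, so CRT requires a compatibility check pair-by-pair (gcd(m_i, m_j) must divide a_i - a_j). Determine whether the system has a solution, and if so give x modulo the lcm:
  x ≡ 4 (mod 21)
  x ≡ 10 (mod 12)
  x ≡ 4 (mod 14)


Moduli 21, 12, 14 are not pairwise coprime, so CRT works modulo lcm(m_i) when all pairwise compatibility conditions hold.
Pairwise compatibility: gcd(m_i, m_j) must divide a_i - a_j for every pair.
Merge one congruence at a time:
  Start: x ≡ 4 (mod 21).
  Combine with x ≡ 10 (mod 12): gcd(21, 12) = 3; 10 - 4 = 6, which IS divisible by 3, so compatible.
    Write x = 4 + 21·t and substitute into x ≡ 10 (mod 12): 21·t ≡ 10 − 4 = 6 (mod 12).
    Divide the congruence (and modulus) by g = 3: 7·t ≡ 2 (mod 4).
    Reduce coefficients mod 4: 3·t ≡ 2 (mod 4).
    The inverse of 3 mod 4 is 3 (since 3·3 = 9 = 2·4 + 1), so t ≡ 3·2 = 6 ≡ 2 (mod 4).
    Then x = 4 + 21·2 = 46, valid modulo lcm(21, 12) = 84: x ≡ 46 (mod 84).
  Combine with x ≡ 4 (mod 14): gcd(84, 14) = 14; 4 - 46 = -42, which IS divisible by 14, so compatible.
    Write x = 46 + 84·t and substitute into x ≡ 4 (mod 14): 84·t ≡ 4 − 46 = -42 (mod 14).
    Divide the congruence (and modulus) by g = 14: 6·t ≡ -3 (mod 1).
    Modulo 1 every t works; take t = 0.
    Then x = 46 + 84·0 = 46, valid modulo lcm(84, 14) = 84: x ≡ 46 (mod 84).
Verify: 46 mod 21 = 4, 46 mod 12 = 10, 46 mod 14 = 4.

x ≡ 46 (mod 84).


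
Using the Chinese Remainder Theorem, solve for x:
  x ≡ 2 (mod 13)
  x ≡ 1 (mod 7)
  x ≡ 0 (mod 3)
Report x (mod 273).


Moduli 13, 7, 3 are pairwise coprime; by CRT there is a unique solution modulo M = 13 · 7 · 3 = 273.
Solve pairwise, accumulating the modulus:
  Start with x ≡ 2 (mod 13).
  Combine with x ≡ 1 (mod 7): since gcd(13, 7) = 1, we get a unique residue mod 91.
    Write x = 2 + 13·t and substitute into x ≡ 1 (mod 7): 13·t ≡ 1 − 2 = -1 (mod 7).
    Reduce coefficients mod 7: 6·t ≡ 6 (mod 7).
    The inverse of 6 mod 7 is 6 (since 6·6 = 36 = 5·7 + 1), so t ≡ 6·6 = 36 ≡ 1 (mod 7).
    Then x = 2 + 13·1 = 15, valid modulo lcm(13, 7) = 91: x ≡ 15 (mod 91).
  Combine with x ≡ 0 (mod 3): since gcd(91, 3) = 1, we get a unique residue mod 273.
    Write x = 15 + 91·t and substitute into x ≡ 0 (mod 3): 91·t ≡ 0 − 15 = -15 (mod 3).
    Reduce coefficients mod 3: 1·t ≡ 0 (mod 3).
    So t ≡ 0 (mod 3).
    Then x = 15 + 91·0 = 15, valid modulo lcm(91, 3) = 273: x ≡ 15 (mod 273).
Verify: 15 mod 13 = 2 ✓, 15 mod 7 = 1 ✓, 15 mod 3 = 0 ✓.

x ≡ 15 (mod 273).


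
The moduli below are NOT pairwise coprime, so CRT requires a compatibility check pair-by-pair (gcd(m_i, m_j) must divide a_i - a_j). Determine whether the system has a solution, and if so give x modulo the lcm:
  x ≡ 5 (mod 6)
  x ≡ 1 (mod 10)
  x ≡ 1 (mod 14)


Moduli 6, 10, 14 are not pairwise coprime, so CRT works modulo lcm(m_i) when all pairwise compatibility conditions hold.
Pairwise compatibility: gcd(m_i, m_j) must divide a_i - a_j for every pair.
Merge one congruence at a time:
  Start: x ≡ 5 (mod 6).
  Combine with x ≡ 1 (mod 10): gcd(6, 10) = 2; 1 - 5 = -4, which IS divisible by 2, so compatible.
    Write x = 5 + 6·t and substitute into x ≡ 1 (mod 10): 6·t ≡ 1 − 5 = -4 (mod 10).
    Divide the congruence (and modulus) by g = 2: 3·t ≡ -2 (mod 5).
    Reduce coefficients mod 5: 3·t ≡ 3 (mod 5).
    The inverse of 3 mod 5 is 2 (since 3·2 = 6 = 1·5 + 1), so t ≡ 2·3 = 6 ≡ 1 (mod 5).
    Then x = 5 + 6·1 = 11, valid modulo lcm(6, 10) = 30: x ≡ 11 (mod 30).
  Combine with x ≡ 1 (mod 14): gcd(30, 14) = 2; 1 - 11 = -10, which IS divisible by 2, so compatible.
    Write x = 11 + 30·t and substitute into x ≡ 1 (mod 14): 30·t ≡ 1 − 11 = -10 (mod 14).
    Divide the congruence (and modulus) by g = 2: 15·t ≡ -5 (mod 7).
    Reduce coefficients mod 7: 1·t ≡ 2 (mod 7).
    So t ≡ 2 (mod 7).
    Then x = 11 + 30·2 = 71, valid modulo lcm(30, 14) = 210: x ≡ 71 (mod 210).
Verify: 71 mod 6 = 5, 71 mod 10 = 1, 71 mod 14 = 1.

x ≡ 71 (mod 210).


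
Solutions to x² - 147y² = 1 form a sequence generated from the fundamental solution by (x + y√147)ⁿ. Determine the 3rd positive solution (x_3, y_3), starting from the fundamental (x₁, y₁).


Step 1: Find the fundamental solution (x₁, y₁) of x² - 147y² = 1.
  Expand √147 as a continued fraction. a₀ = ⌊√147⌋ = 12; iterate m_{k+1} = d_k·a_k − m_k, d_{k+1} = (147 − m_{k+1}²)/d_k, a_{k+1} = ⌊(a₀ + m_{k+1})/d_{k+1}⌋ (starting m₀ = 0, d₀ = 1), with convergents p_k = a_k·p_{k-1} + p_{k-2}, q_k = a_k·q_{k-1} + q_{k-2} (p₋₁ = 1, q₋₁ = 0):
  k = 0: a₀ = 12; p₀/q₀ = 12/1; p₀² − 147·q₀² = 144 − 147 = -3.
  k = 1: m = 12, d = 3, a = ⌊(12 + 12)/3⌋ = 8; p/q = (8·12 + 1)/(8·1 + 0) = 97/8; p² − 147·q² = 9409 − 9408 = 1.
  The first convergent with p² − 147·q² = 1 gives the fundamental solution (x₁, y₁) = (97, 8).
Step 2: Apply the recurrence (x_{n+1}, y_{n+1}) = (x₁x_n + 147y₁y_n, x₁y_n + y₁x_n) repeatedly.
  From (x_1, y_1) = (97, 8): x_2 = 97·97 + 147·8·8 = 18817; y_2 = 97·8 + 8·97 = 1552.
  From (x_2, y_2) = (18817, 1552): x_3 = 97·18817 + 147·8·1552 = 3650401; y_3 = 97·1552 + 8·18817 = 301080.
Step 3: Verify x_3² - 147·y_3² = 13325427460801 - 13325427460800 = 1 (should be 1). ✓

(x_1, y_1) = (97, 8); (x_3, y_3) = (3650401, 301080).
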